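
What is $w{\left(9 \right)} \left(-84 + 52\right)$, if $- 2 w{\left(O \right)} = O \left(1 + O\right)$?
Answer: $1440$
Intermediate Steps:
$w{\left(O \right)} = - \frac{O \left(1 + O\right)}{2}$
$w{\left(9 \right)} \left(-84 + 52\right) = \left(- \frac{1}{2}\right) 9 \left(1 + 9\right) \left(-84 + 52\right) = \left(- \frac{1}{2}\right) 9 \cdot 10 \left(-32\right) = \left(-45\right) \left(-32\right) = 1440$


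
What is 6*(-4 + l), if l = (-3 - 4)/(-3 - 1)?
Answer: -27/2 ≈ -13.500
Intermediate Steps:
l = 7/4 (l = -7/(-4) = -7*(-1/4) = 7/4 ≈ 1.7500)
6*(-4 + l) = 6*(-4 + 7/4) = 6*(-9/4) = -27/2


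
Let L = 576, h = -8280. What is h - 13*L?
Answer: -15768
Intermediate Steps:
h - 13*L = -8280 - 13*576 = -8280 - 1*7488 = -8280 - 7488 = -15768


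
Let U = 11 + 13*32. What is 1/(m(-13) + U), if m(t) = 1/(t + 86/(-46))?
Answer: 342/146011 ≈ 0.0023423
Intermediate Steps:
U = 427 (U = 11 + 416 = 427)
m(t) = 1/(-43/23 + t) (m(t) = 1/(t + 86*(-1/46)) = 1/(t - 43/23) = 1/(-43/23 + t))
1/(m(-13) + U) = 1/(23/(-43 + 23*(-13)) + 427) = 1/(23/(-43 - 299) + 427) = 1/(23/(-342) + 427) = 1/(23*(-1/342) + 427) = 1/(-23/342 + 427) = 1/(146011/342) = 342/146011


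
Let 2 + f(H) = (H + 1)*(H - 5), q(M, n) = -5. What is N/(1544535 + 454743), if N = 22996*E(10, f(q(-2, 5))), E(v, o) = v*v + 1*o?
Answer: 528908/333213 ≈ 1.5873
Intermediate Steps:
f(H) = -2 + (1 + H)*(-5 + H) (f(H) = -2 + (H + 1)*(H - 5) = -2 + (1 + H)*(-5 + H))
E(v, o) = o + v² (E(v, o) = v² + o = o + v²)
N = 3173448 (N = 22996*((-7 + (-5)² - 4*(-5)) + 10²) = 22996*((-7 + 25 + 20) + 100) = 22996*(38 + 100) = 22996*138 = 3173448)
N/(1544535 + 454743) = 3173448/(1544535 + 454743) = 3173448/1999278 = 3173448*(1/1999278) = 528908/333213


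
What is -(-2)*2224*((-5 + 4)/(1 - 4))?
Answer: 4448/3 ≈ 1482.7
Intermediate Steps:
-(-2)*2224*((-5 + 4)/(1 - 4)) = -(-2)*2224*(-1/(-3)) = -(-2)*2224*(-1*(-1/3)) = -(-2)*2224*(1/3) = -(-2)*2224/3 = -2*(-2224/3) = 4448/3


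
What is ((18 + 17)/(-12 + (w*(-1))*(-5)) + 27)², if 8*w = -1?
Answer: 5987809/10201 ≈ 586.98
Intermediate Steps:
w = -⅛ (w = (⅛)*(-1) = -⅛ ≈ -0.12500)
((18 + 17)/(-12 + (w*(-1))*(-5)) + 27)² = ((18 + 17)/(-12 - ⅛*(-1)*(-5)) + 27)² = (35/(-12 + (⅛)*(-5)) + 27)² = (35/(-12 - 5/8) + 27)² = (35/(-101/8) + 27)² = (35*(-8/101) + 27)² = (-280/101 + 27)² = (2447/101)² = 5987809/10201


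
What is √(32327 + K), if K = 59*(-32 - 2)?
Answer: 3*√3369 ≈ 174.13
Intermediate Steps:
K = -2006 (K = 59*(-34) = -2006)
√(32327 + K) = √(32327 - 2006) = √30321 = 3*√3369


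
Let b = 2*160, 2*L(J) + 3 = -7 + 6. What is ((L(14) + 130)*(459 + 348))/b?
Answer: 1614/5 ≈ 322.80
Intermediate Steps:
L(J) = -2 (L(J) = -3/2 + (-7 + 6)/2 = -3/2 + (½)*(-1) = -3/2 - ½ = -2)
b = 320
((L(14) + 130)*(459 + 348))/b = ((-2 + 130)*(459 + 348))/320 = (128*807)*(1/320) = 103296*(1/320) = 1614/5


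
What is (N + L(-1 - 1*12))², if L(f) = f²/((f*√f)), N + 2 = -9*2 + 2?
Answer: (18 - I*√13)² ≈ 311.0 - 129.8*I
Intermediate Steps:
N = -18 (N = -2 + (-9*2 + 2) = -2 + (-18 + 2) = -2 - 16 = -18)
L(f) = √f (L(f) = f²/(f^(3/2)) = f²/f^(3/2) = √f)
(N + L(-1 - 1*12))² = (-18 + √(-1 - 1*12))² = (-18 + √(-1 - 12))² = (-18 + √(-13))² = (-18 + I*√13)²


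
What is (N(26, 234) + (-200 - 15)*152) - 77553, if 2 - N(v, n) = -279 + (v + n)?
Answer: -110212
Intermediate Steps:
N(v, n) = 281 - n - v (N(v, n) = 2 - (-279 + (v + n)) = 2 - (-279 + (n + v)) = 2 - (-279 + n + v) = 2 + (279 - n - v) = 281 - n - v)
(N(26, 234) + (-200 - 15)*152) - 77553 = ((281 - 1*234 - 1*26) + (-200 - 15)*152) - 77553 = ((281 - 234 - 26) - 215*152) - 77553 = (21 - 32680) - 77553 = -32659 - 77553 = -110212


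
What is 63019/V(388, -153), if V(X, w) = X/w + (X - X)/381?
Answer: -9641907/388 ≈ -24850.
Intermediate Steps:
V(X, w) = X/w (V(X, w) = X/w + 0*(1/381) = X/w + 0 = X/w)
63019/V(388, -153) = 63019/((388/(-153))) = 63019/((388*(-1/153))) = 63019/(-388/153) = 63019*(-153/388) = -9641907/388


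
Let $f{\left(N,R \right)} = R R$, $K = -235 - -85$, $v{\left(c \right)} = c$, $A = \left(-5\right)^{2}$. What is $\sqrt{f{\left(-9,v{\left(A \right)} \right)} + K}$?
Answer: $5 \sqrt{19} \approx 21.794$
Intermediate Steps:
$A = 25$
$K = -150$ ($K = -235 + 85 = -150$)
$f{\left(N,R \right)} = R^{2}$
$\sqrt{f{\left(-9,v{\left(A \right)} \right)} + K} = \sqrt{25^{2} - 150} = \sqrt{625 - 150} = \sqrt{475} = 5 \sqrt{19}$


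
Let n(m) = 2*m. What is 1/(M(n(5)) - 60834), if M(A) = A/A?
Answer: -1/60833 ≈ -1.6438e-5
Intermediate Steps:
M(A) = 1
1/(M(n(5)) - 60834) = 1/(1 - 60834) = 1/(-60833) = -1/60833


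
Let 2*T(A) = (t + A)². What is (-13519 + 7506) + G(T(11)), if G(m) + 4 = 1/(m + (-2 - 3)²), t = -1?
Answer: -451274/75 ≈ -6017.0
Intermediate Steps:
T(A) = (-1 + A)²/2
G(m) = -4 + 1/(25 + m) (G(m) = -4 + 1/(m + (-2 - 3)²) = -4 + 1/(m + (-5)²) = -4 + 1/(m + 25) = -4 + 1/(25 + m))
(-13519 + 7506) + G(T(11)) = (-13519 + 7506) + (-99 - 2*(-1 + 11)²)/(25 + (-1 + 11)²/2) = -6013 + (-99 - 2*10²)/(25 + (½)*10²) = -6013 + (-99 - 2*100)/(25 + (½)*100) = -6013 + (-99 - 4*50)/(25 + 50) = -6013 + (-99 - 200)/75 = -6013 + (1/75)*(-299) = -6013 - 299/75 = -451274/75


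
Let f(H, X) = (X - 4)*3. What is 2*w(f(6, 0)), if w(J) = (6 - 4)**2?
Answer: 8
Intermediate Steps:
f(H, X) = -12 + 3*X (f(H, X) = (-4 + X)*3 = -12 + 3*X)
w(J) = 4 (w(J) = 2**2 = 4)
2*w(f(6, 0)) = 2*4 = 8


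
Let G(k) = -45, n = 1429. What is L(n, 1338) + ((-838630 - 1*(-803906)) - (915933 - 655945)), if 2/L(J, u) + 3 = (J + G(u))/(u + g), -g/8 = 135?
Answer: -89886902/305 ≈ -2.9471e+5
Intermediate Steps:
g = -1080 (g = -8*135 = -1080)
L(J, u) = 2/(-3 + (-45 + J)/(-1080 + u)) (L(J, u) = 2/(-3 + (J - 45)/(u - 1080)) = 2/(-3 + (-45 + J)/(-1080 + u)))
L(n, 1338) + ((-838630 - 1*(-803906)) - (915933 - 655945)) = 2*(-1080 + 1338)/(3195 + 1429 - 3*1338) + ((-838630 - 1*(-803906)) - (915933 - 655945)) = 2*258/(3195 + 1429 - 4014) + ((-838630 + 803906) - 1*259988) = 2*258/610 + (-34724 - 259988) = 2*(1/610)*258 - 294712 = 258/305 - 294712 = -89886902/305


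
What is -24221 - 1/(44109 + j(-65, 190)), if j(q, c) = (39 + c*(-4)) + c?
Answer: -1055502739/43578 ≈ -24221.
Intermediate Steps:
j(q, c) = 39 - 3*c (j(q, c) = (39 - 4*c) + c = 39 - 3*c)
-24221 - 1/(44109 + j(-65, 190)) = -24221 - 1/(44109 + (39 - 3*190)) = -24221 - 1/(44109 + (39 - 570)) = -24221 - 1/(44109 - 531) = -24221 - 1/43578 = -1055502739/43578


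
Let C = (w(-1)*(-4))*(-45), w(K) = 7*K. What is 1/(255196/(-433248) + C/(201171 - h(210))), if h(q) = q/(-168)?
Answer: -87157474968/51884245991 ≈ -1.6798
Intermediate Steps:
C = -1260 (C = ((7*(-1))*(-4))*(-45) = -7*(-4)*(-45) = 28*(-45) = -1260)
h(q) = -q/168 (h(q) = q*(-1/168) = -q/168)
1/(255196/(-433248) + C/(201171 - h(210))) = 1/(255196/(-433248) - 1260/(201171 - (-1)*210/168)) = 1/(255196*(-1/433248) - 1260/(201171 - 1*(-5/4))) = 1/(-63799/108312 - 1260/(201171 + 5/4)) = 1/(-63799/108312 - 1260/804689/4) = 1/(-63799/108312 - 1260*4/804689) = 1/(-63799/108312 - 5040/804689) = 1/(-51884245991/87157474968) = -87157474968/51884245991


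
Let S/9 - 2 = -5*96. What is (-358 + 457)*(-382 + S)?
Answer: -463716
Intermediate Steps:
S = -4302 (S = 18 + 9*(-5*96) = 18 + 9*(-480) = 18 - 4320 = -4302)
(-358 + 457)*(-382 + S) = (-358 + 457)*(-382 - 4302) = 99*(-4684) = -463716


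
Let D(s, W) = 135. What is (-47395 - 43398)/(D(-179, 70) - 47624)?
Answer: 90793/47489 ≈ 1.9119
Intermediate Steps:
(-47395 - 43398)/(D(-179, 70) - 47624) = (-47395 - 43398)/(135 - 47624) = -90793/(-47489) = -90793*(-1/47489) = 90793/47489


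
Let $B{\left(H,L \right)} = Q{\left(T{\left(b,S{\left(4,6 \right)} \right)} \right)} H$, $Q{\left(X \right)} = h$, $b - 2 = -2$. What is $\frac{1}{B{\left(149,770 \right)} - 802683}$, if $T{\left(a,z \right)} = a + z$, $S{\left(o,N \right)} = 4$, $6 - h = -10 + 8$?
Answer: $- \frac{1}{801491} \approx -1.2477 \cdot 10^{-6}$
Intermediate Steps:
$h = 8$ ($h = 6 - \left(-10 + 8\right) = 6 - -2 = 6 + 2 = 8$)
$b = 0$ ($b = 2 - 2 = 0$)
$Q{\left(X \right)} = 8$
$B{\left(H,L \right)} = 8 H$
$\frac{1}{B{\left(149,770 \right)} - 802683} = \frac{1}{8 \cdot 149 - 802683} = \frac{1}{1192 - 802683} = \frac{1}{-801491} = - \frac{1}{801491}$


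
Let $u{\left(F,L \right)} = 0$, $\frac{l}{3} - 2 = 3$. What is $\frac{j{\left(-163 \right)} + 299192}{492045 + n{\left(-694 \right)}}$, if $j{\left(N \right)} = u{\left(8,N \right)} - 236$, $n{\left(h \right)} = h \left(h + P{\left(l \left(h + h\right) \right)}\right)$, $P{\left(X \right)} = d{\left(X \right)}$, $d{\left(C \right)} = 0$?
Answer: $\frac{298956}{973681} \approx 0.30704$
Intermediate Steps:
$l = 15$ ($l = 6 + 3 \cdot 3 = 6 + 9 = 15$)
$P{\left(X \right)} = 0$
$n{\left(h \right)} = h^{2}$ ($n{\left(h \right)} = h \left(h + 0\right) = h h = h^{2}$)
$j{\left(N \right)} = -236$ ($j{\left(N \right)} = 0 - 236 = -236$)
$\frac{j{\left(-163 \right)} + 299192}{492045 + n{\left(-694 \right)}} = \frac{-236 + 299192}{492045 + \left(-694\right)^{2}} = \frac{298956}{492045 + 481636} = \frac{298956}{973681}$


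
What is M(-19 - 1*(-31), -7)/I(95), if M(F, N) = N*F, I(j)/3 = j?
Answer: -28/95 ≈ -0.29474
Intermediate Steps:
I(j) = 3*j
M(F, N) = F*N
M(-19 - 1*(-31), -7)/I(95) = ((-19 - 1*(-31))*(-7))/((3*95)) = ((-19 + 31)*(-7))/285 = (12*(-7))*(1/285) = -84*1/285 = -28/95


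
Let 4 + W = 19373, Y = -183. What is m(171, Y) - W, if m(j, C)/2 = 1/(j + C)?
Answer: -116215/6 ≈ -19369.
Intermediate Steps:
W = 19369 (W = -4 + 19373 = 19369)
m(j, C) = 2/(C + j) (m(j, C) = 2/(j + C) = 2/(C + j))
m(171, Y) - W = 2/(-183 + 171) - 1*19369 = 2/(-12) - 19369 = 2*(-1/12) - 19369 = -⅙ - 19369 = -116215/6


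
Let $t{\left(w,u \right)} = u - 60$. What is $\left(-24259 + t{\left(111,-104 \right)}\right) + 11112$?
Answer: $-13311$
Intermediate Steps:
$t{\left(w,u \right)} = -60 + u$
$\left(-24259 + t{\left(111,-104 \right)}\right) + 11112 = \left(-24259 - 164\right) + 11112 = -24423 + 11112 = -13311$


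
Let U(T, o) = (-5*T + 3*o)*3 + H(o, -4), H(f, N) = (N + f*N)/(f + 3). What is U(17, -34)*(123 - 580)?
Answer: 8008011/31 ≈ 2.5832e+5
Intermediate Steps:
H(f, N) = (N + N*f)/(3 + f)
U(T, o) = -15*T + 9*o - 4*(1 + o)/(3 + o) (U(T, o) = (-5*T + 3*o)*3 - 4*(1 + o)/(3 + o) = (-15*T + 9*o) - 4*(1 + o)/(3 + o) = -15*T + 9*o - 4*(1 + o)/(3 + o))
U(17, -34)*(123 - 580) = ((-4 - 4*(-34) + 3*(3 - 34)*(-5*17 + 3*(-34)))/(3 - 34))*(123 - 580) = ((-4 + 136 + 3*(-31)*(-85 - 102))/(-31))*(-457) = -(-4 + 136 + 3*(-31)*(-187))/31*(-457) = -(-4 + 136 + 17391)/31*(-457) = -1/31*17523*(-457) = -17523/31*(-457) = 8008011/31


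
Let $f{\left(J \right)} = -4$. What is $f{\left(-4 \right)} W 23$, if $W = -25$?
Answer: $2300$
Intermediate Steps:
$f{\left(-4 \right)} W 23 = \left(-4\right) \left(-25\right) 23 = 100 \cdot 23 = 2300$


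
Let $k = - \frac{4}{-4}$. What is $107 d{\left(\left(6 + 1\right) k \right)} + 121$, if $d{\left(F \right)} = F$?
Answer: $870$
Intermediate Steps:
$k = 1$ ($k = \left(-4\right) \left(- \frac{1}{4}\right) = 1$)
$107 d{\left(\left(6 + 1\right) k \right)} + 121 = 107 \left(6 + 1\right) 1 + 121 = 107 \cdot 7 \cdot 1 + 121 = 107 \cdot 7 + 121 = 749 + 121 = 870$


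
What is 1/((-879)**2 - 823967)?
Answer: -1/51326 ≈ -1.9483e-5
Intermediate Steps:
1/((-879)**2 - 823967) = 1/(772641 - 823967) = 1/(-51326) = -1/51326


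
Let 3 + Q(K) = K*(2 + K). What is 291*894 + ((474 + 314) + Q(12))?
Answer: 261107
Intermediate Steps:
Q(K) = -3 + K*(2 + K)
291*894 + ((474 + 314) + Q(12)) = 291*894 + ((474 + 314) + (-3 + 12² + 2*12)) = 260154 + (788 + (-3 + 144 + 24)) = 260154 + (788 + 165) = 260154 + 953 = 261107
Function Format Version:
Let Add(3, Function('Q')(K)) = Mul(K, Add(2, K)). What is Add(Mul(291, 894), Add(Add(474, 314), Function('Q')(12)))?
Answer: 261107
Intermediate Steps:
Function('Q')(K) = Add(-3, Mul(K, Add(2, K)))
Add(Mul(291, 894), Add(Add(474, 314), Function('Q')(12))) = Add(Mul(291, 894), Add(Add(474, 314), Add(-3, Pow(12, 2), Mul(2, 12)))) = Add(260154, Add(788, Add(-3, 144, 24))) = Add(260154, Add(788, 165)) = Add(260154, 953) = 261107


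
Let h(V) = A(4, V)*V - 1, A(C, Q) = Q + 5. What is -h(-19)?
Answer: -265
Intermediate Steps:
A(C, Q) = 5 + Q
h(V) = -1 + V*(5 + V) (h(V) = (5 + V)*V - 1 = V*(5 + V) - 1 = -1 + V*(5 + V))
-h(-19) = -(-1 - 19*(5 - 19)) = -(-1 - 19*(-14)) = -(-1 + 266) = -1*265 = -265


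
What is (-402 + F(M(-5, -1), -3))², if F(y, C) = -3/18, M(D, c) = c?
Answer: 5822569/36 ≈ 1.6174e+5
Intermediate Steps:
F(y, C) = -⅙ (F(y, C) = -3*1/18 = -⅙)
(-402 + F(M(-5, -1), -3))² = (-402 - ⅙)² = (-2413/6)² = 5822569/36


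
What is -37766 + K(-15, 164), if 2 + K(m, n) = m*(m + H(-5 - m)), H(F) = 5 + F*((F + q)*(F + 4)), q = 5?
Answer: -69118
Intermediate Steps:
H(F) = 5 + F*(4 + F)*(5 + F) (H(F) = 5 + F*((F + 5)*(F + 4)) = 5 + F*((5 + F)*(4 + F)) = 5 + F*((4 + F)*(5 + F)) = 5 + F*(4 + F)*(5 + F))
K(m, n) = -2 + m*(-95 + (-5 - m)³ - 19*m + 9*(-5 - m)²) (K(m, n) = -2 + m*(m + (5 + (-5 - m)³ + 9*(-5 - m)² + 20*(-5 - m))) = -2 + m*(m + (5 + (-5 - m)³ + 9*(-5 - m)² + (-100 - 20*m))) = -2 + m*(m + (-95 + (-5 - m)³ - 20*m + 9*(-5 - m)²)) = -2 + m*(-95 + (-5 - m)³ - 19*m + 9*(-5 - m)²))
-37766 + K(-15, 164) = -37766 + (-2 - 1*(-15)⁴ - 6*(-15)³ - 4*(-15)² + 5*(-15)) = -37766 + (-2 - 1*50625 - 6*(-3375) - 4*225 - 75) = -37766 + (-2 - 50625 + 20250 - 900 - 75) = -37766 - 31352 = -69118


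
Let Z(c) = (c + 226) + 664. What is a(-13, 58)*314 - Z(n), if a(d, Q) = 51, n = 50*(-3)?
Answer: 15274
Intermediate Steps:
n = -150
Z(c) = 890 + c (Z(c) = (226 + c) + 664 = 890 + c)
a(-13, 58)*314 - Z(n) = 51*314 - (890 - 150) = 16014 - 1*740 = 16014 - 740 = 15274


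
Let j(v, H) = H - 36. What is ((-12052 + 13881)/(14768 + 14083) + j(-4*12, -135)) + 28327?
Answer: 13768315/489 ≈ 28156.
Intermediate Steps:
j(v, H) = -36 + H
((-12052 + 13881)/(14768 + 14083) + j(-4*12, -135)) + 28327 = ((-12052 + 13881)/(14768 + 14083) + (-36 - 135)) + 28327 = (1829/28851 - 171) + 28327 = (1829*(1/28851) - 171) + 28327 = (31/489 - 171) + 28327 = -83588/489 + 28327 = 13768315/489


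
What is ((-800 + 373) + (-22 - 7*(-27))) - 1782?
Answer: -2042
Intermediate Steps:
((-800 + 373) + (-22 - 7*(-27))) - 1782 = (-427 + (-22 + 189)) - 1782 = (-427 + 167) - 1782 = -260 - 1782 = -2042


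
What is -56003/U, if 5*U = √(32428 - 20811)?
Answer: -280015*√11617/11617 ≈ -2598.0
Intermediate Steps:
U = √11617/5 (U = √(32428 - 20811)/5 = √11617/5 ≈ 21.556)
-56003/U = -56003*5*√11617/11617 = -280015*√11617/11617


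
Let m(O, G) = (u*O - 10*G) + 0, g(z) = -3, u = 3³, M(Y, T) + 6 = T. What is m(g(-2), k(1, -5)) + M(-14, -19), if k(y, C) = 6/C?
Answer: -94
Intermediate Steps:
M(Y, T) = -6 + T
u = 27
m(O, G) = -10*G + 27*O (m(O, G) = (27*O - 10*G) + 0 = (-10*G + 27*O) + 0 = -10*G + 27*O)
m(g(-2), k(1, -5)) + M(-14, -19) = (-60/(-5) + 27*(-3)) + (-6 - 19) = (-60*(-1)/5 - 81) - 25 = (-10*(-6/5) - 81) - 25 = (12 - 81) - 25 = -69 - 25 = -94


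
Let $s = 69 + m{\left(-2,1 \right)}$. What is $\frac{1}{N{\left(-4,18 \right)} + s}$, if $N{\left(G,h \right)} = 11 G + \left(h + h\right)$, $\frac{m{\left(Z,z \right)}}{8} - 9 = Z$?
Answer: $\frac{1}{117} \approx 0.008547$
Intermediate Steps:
$m{\left(Z,z \right)} = 72 + 8 Z$
$s = 125$ ($s = 69 + \left(72 + 8 \left(-2\right)\right) = 69 + \left(72 - 16\right) = 69 + 56 = 125$)
$N{\left(G,h \right)} = 2 h + 11 G$ ($N{\left(G,h \right)} = 11 G + 2 h = 2 h + 11 G$)
$\frac{1}{N{\left(-4,18 \right)} + s} = \frac{1}{\left(2 \cdot 18 + 11 \left(-4\right)\right) + 125} = \frac{1}{\left(36 - 44\right) + 125} = \frac{1}{-8 + 125} = \frac{1}{117}$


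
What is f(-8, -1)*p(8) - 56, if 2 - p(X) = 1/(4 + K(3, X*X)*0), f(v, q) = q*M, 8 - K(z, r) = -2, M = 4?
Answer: -63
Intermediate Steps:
K(z, r) = 10 (K(z, r) = 8 - 1*(-2) = 8 + 2 = 10)
f(v, q) = 4*q (f(v, q) = q*4 = 4*q)
p(X) = 7/4 (p(X) = 2 - 1/(4 + 10*0) = 2 - 1/(4 + 0) = 2 - 1/4 = 2 - 1*¼ = 2 - ¼ = 7/4)
f(-8, -1)*p(8) - 56 = (4*(-1))*(7/4) - 56 = -4*7/4 - 56 = -7 - 56 = -63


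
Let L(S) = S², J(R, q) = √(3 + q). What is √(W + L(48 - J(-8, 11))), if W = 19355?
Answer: √(21673 - 96*√14) ≈ 145.99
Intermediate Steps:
√(W + L(48 - J(-8, 11))) = √(19355 + (48 - √(3 + 11))²) = √(19355 + (48 - √14)²)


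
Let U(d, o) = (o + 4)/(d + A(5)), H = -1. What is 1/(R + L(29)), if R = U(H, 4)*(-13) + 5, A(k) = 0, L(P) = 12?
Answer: 1/121 ≈ 0.0082645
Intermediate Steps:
U(d, o) = (4 + o)/d (U(d, o) = (o + 4)/(d + 0) = (4 + o)/d)
R = 109 (R = ((4 + 4)/(-1))*(-13) + 5 = -1*8*(-13) + 5 = -8*(-13) + 5 = 104 + 5 = 109)
1/(R + L(29)) = 1/(109 + 12) = 1/121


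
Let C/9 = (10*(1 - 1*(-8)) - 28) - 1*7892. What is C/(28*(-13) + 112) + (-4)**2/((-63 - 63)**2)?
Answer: 2219813/7938 ≈ 279.64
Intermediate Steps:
C = -70470 (C = 9*((10*(1 - 1*(-8)) - 28) - 1*7892) = 9*((10*(1 + 8) - 28) - 7892) = 9*((10*9 - 28) - 7892) = 9*((90 - 28) - 7892) = 9*(62 - 7892) = 9*(-7830) = -70470)
C/(28*(-13) + 112) + (-4)**2/((-63 - 63)**2) = -70470/(28*(-13) + 112) + (-4)**2/((-63 - 63)**2) = -70470/(-364 + 112) + 16/((-126)**2) = -70470/(-252) + 16/15876 = -70470*(-1/252) + 16*(1/15876) = 3915/14 + 4/3969 = 2219813/7938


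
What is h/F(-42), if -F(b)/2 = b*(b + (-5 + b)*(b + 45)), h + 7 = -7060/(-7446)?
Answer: 22531/57229956 ≈ 0.00039369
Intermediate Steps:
h = -22531/3723 (h = -7 - 7060/(-7446) = -7 - 7060*(-1/7446) = -7 + 3530/3723 = -22531/3723 ≈ -6.0518)
F(b) = -2*b*(b + (-5 + b)*(45 + b)) (F(b) = -2*b*(b + (-5 + b)*(b + 45)) = -2*b*(b + (-5 + b)*(45 + b)))
h/F(-42) = -22531*(-1/(84*(225 - 1*(-42)² - 41*(-42))))/3723 = -22531*(-1/(84*(225 - 1*1764 + 1722)))/3723 = -22531*(-1/(84*(225 - 1764 + 1722)))/3723 = -22531/(3723*(2*(-42)*183)) = -22531/3723/(-15372) = -22531/3723*(-1/15372) = 22531/57229956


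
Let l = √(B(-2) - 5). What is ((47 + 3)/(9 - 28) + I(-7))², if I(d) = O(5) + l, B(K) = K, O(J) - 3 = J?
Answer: 7877/361 + 204*I*√7/19 ≈ 21.82 + 28.407*I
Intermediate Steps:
O(J) = 3 + J
l = I*√7 (l = √(-2 - 5) = √(-7) = I*√7 ≈ 2.6458*I)
I(d) = 8 + I*√7 (I(d) = (3 + 5) + I*√7 = 8 + I*√7)
((47 + 3)/(9 - 28) + I(-7))² = ((47 + 3)/(9 - 28) + (8 + I*√7))² = (50/(-19) + (8 + I*√7))² = (50*(-1/19) + (8 + I*√7))² = (-50/19 + (8 + I*√7))² = (102/19 + I*√7)²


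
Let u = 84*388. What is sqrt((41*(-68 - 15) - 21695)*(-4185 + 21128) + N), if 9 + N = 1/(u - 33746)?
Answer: 47*I*sqrt(256357092158)/1154 ≈ 20621.0*I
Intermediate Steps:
u = 32592
N = -10387/1154 (N = -9 + 1/(32592 - 33746) = -9 + 1/(-1154) = -9 - 1/1154 = -10387/1154 ≈ -9.0009)
sqrt((41*(-68 - 15) - 21695)*(-4185 + 21128) + N) = sqrt((41*(-68 - 15) - 21695)*(-4185 + 21128) - 10387/1154) = sqrt((41*(-83) - 21695)*16943 - 10387/1154) = sqrt((-3403 - 21695)*16943 - 10387/1154) = sqrt(-25098*16943 - 10387/1154) = sqrt(-425235414 - 10387/1154) = sqrt(-490721678143/1154) = 47*I*sqrt(256357092158)/1154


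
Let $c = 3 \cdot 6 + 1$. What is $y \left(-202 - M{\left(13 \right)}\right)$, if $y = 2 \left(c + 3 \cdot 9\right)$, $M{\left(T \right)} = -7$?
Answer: $-17940$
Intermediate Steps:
$c = 19$ ($c = 18 + 1 = 19$)
$y = 92$ ($y = 2 \left(19 + 3 \cdot 9\right) = 2 \left(19 + 27\right) = 2 \cdot 46 = 92$)
$y \left(-202 - M{\left(13 \right)}\right) = 92 \left(-202 - -7\right) = 92 \left(-202 + 7\right) = 92 \left(-195\right) = -17940$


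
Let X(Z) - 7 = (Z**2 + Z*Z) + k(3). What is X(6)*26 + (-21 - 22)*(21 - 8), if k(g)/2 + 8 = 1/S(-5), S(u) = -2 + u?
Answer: 7501/7 ≈ 1071.6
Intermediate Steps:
k(g) = -114/7 (k(g) = -16 + 2/(-2 - 5) = -16 + 2/(-7) = -16 + 2*(-1/7) = -16 - 2/7 = -114/7)
X(Z) = -65/7 + 2*Z**2 (X(Z) = 7 + ((Z**2 + Z*Z) - 114/7) = 7 + ((Z**2 + Z**2) - 114/7) = 7 + (2*Z**2 - 114/7) = 7 + (-114/7 + 2*Z**2) = -65/7 + 2*Z**2)
X(6)*26 + (-21 - 22)*(21 - 8) = (-65/7 + 2*6**2)*26 + (-21 - 22)*(21 - 8) = (-65/7 + 2*36)*26 - 43*13 = (-65/7 + 72)*26 - 559 = (439/7)*26 - 559 = 11414/7 - 559 = 7501/7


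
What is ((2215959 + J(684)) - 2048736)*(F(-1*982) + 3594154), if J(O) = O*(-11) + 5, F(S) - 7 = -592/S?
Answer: 281834974449288/491 ≈ 5.7400e+11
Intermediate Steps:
F(S) = 7 - 592/S
J(O) = 5 - 11*O (J(O) = -11*O + 5 = 5 - 11*O)
((2215959 + J(684)) - 2048736)*(F(-1*982) + 3594154) = ((2215959 + (5 - 11*684)) - 2048736)*((7 - 592/((-1*982))) + 3594154) = ((2215959 + (5 - 7524)) - 2048736)*((7 - 592/(-982)) + 3594154) = ((2215959 - 7519) - 2048736)*((7 - 592*(-1/982)) + 3594154) = (2208440 - 2048736)*((7 + 296/491) + 3594154) = 159704*(3733/491 + 3594154) = 159704*(1764733347/491) = 281834974449288/491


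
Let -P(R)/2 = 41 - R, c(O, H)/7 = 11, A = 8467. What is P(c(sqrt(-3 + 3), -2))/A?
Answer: 72/8467 ≈ 0.0085036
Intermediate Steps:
c(O, H) = 77 (c(O, H) = 7*11 = 77)
P(R) = -82 + 2*R (P(R) = -2*(41 - R) = -82 + 2*R)
P(c(sqrt(-3 + 3), -2))/A = (-82 + 2*77)/8467 = (-82 + 154)*(1/8467) = 72*(1/8467) = 72/8467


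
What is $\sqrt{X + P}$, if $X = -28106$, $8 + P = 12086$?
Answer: $2 i \sqrt{4007} \approx 126.6 i$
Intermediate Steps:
$P = 12078$ ($P = -8 + 12086 = 12078$)
$\sqrt{X + P} = \sqrt{-28106 + 12078} = \sqrt{-16028} = 2 i \sqrt{4007}$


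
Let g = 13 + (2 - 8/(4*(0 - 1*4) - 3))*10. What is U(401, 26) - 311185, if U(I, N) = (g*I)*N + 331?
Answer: 1464956/19 ≈ 77103.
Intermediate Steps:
g = 707/19 (g = 13 + (2 - 8/(4*(0 - 4) - 3))*10 = 13 + (2 - 8/(4*(-4) - 3))*10 = 13 + (2 - 8/(-16 - 3))*10 = 13 + (2 - 8/(-19))*10 = 13 + (2 - 8*(-1)/19)*10 = 13 + (2 - 2*(-4/19))*10 = 13 + (2 + 8/19)*10 = 13 + (46/19)*10 = 13 + 460/19 = 707/19 ≈ 37.211)
U(I, N) = 331 + 707*I*N/19 (U(I, N) = (707*I/19)*N + 331 = 707*I*N/19 + 331 = 331 + 707*I*N/19)
U(401, 26) - 311185 = (331 + (707/19)*401*26) - 311185 = (331 + 7371182/19) - 311185 = 7377471/19 - 311185 = 1464956/19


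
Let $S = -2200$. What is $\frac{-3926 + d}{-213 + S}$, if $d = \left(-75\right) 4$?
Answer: $\frac{4226}{2413} \approx 1.7513$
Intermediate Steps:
$d = -300$
$\frac{-3926 + d}{-213 + S} = \frac{-3926 - 300}{-213 - 2200} = - \frac{4226}{-2413} = \left(-4226\right) \left(- \frac{1}{2413}\right) = \frac{4226}{2413}$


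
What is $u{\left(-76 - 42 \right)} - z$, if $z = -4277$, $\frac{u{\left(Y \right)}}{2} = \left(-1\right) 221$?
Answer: $3835$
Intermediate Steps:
$u{\left(Y \right)} = -442$ ($u{\left(Y \right)} = 2 \left(\left(-1\right) 221\right) = 2 \left(-221\right) = -442$)
$u{\left(-76 - 42 \right)} - z = -442 - -4277 = -442 + 4277 = 3835$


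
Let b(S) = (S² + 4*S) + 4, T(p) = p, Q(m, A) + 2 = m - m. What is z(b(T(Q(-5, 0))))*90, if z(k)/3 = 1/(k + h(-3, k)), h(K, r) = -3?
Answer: -90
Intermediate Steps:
Q(m, A) = -2 (Q(m, A) = -2 + (m - m) = -2 + 0 = -2)
b(S) = 4 + S² + 4*S
z(k) = 3/(-3 + k) (z(k) = 3/(k - 3) = 3/(-3 + k))
z(b(T(Q(-5, 0))))*90 = (3/(-3 + (4 + (-2)² + 4*(-2))))*90 = (3/(-3 + (4 + 4 - 8)))*90 = (3/(-3 + 0))*90 = (3/(-3))*90 = (3*(-⅓))*90 = -1*90 = -90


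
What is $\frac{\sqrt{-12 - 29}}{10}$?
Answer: $\frac{i \sqrt{41}}{10} \approx 0.64031 i$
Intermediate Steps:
$\frac{\sqrt{-12 - 29}}{10} = \sqrt{-41} \cdot \frac{1}{10} = i \sqrt{41} \cdot \frac{1}{10} = \frac{i \sqrt{41}}{10}$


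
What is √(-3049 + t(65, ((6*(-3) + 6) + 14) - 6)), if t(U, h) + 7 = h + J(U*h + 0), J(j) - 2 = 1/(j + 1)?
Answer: I*√205133957/259 ≈ 55.299*I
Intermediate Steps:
J(j) = 2 + 1/(1 + j) (J(j) = 2 + 1/(j + 1) = 2 + 1/(1 + j))
t(U, h) = -7 + h + (3 + 2*U*h)/(1 + U*h) (t(U, h) = -7 + (h + (3 + 2*(U*h + 0))/(1 + (U*h + 0))) = -7 + (h + (3 + 2*(U*h))/(1 + U*h)) = -7 + (h + (3 + 2*U*h)/(1 + U*h)) = -7 + h + (3 + 2*U*h)/(1 + U*h))
√(-3049 + t(65, ((6*(-3) + 6) + 14) - 6)) = √(-3049 + (-4 + (((6*(-3) + 6) + 14) - 6) + 65*(((6*(-3) + 6) + 14) - 6)² - 5*65*(((6*(-3) + 6) + 14) - 6))/(1 + 65*(((6*(-3) + 6) + 14) - 6))) = √(-3049 + (-4 + (((-18 + 6) + 14) - 6) + 65*(((-18 + 6) + 14) - 6)² - 5*65*(((-18 + 6) + 14) - 6))/(1 + 65*(((-18 + 6) + 14) - 6))) = √(-3049 + (-4 + ((-12 + 14) - 6) + 65*((-12 + 14) - 6)² - 5*65*((-12 + 14) - 6))/(1 + 65*((-12 + 14) - 6))) = √(-3049 + (-4 + (2 - 6) + 65*(2 - 6)² - 5*65*(2 - 6))/(1 + 65*(2 - 6))) = √(-3049 + (-4 - 4 + 65*(-4)² - 5*65*(-4))/(1 + 65*(-4))) = √(-3049 + (-4 - 4 + 65*16 + 1300)/(1 - 260)) = √(-3049 + (-4 - 4 + 1040 + 1300)/(-259)) = √(-3049 - 1/259*2332) = √(-3049 - 2332/259) = √(-792023/259) = I*√205133957/259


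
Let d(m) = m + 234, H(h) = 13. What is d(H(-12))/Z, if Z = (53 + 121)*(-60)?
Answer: -247/10440 ≈ -0.023659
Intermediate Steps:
d(m) = 234 + m
Z = -10440 (Z = 174*(-60) = -10440)
d(H(-12))/Z = (234 + 13)/(-10440) = 247*(-1/10440) = -247/10440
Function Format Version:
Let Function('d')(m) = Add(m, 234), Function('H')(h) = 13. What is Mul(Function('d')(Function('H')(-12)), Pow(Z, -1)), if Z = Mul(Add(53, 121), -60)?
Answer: Rational(-247, 10440) ≈ -0.023659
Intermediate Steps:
Function('d')(m) = Add(234, m)
Z = -10440 (Z = Mul(174, -60) = -10440)
Mul(Function('d')(Function('H')(-12)), Pow(Z, -1)) = Mul(Add(234, 13), Pow(-10440, -1)) = Mul(247, Rational(-1, 10440)) = Rational(-247, 10440)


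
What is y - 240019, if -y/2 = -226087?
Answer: 212155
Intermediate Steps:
y = 452174 (y = -2*(-226087) = 452174)
y - 240019 = 452174 - 240019 = 212155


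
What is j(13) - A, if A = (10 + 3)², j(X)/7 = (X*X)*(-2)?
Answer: -2535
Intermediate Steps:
j(X) = -14*X² (j(X) = 7*((X*X)*(-2)) = 7*(X²*(-2)) = 7*(-2*X²) = -14*X²)
A = 169 (A = 13² = 169)
j(13) - A = -14*13² - 1*169 = -14*169 - 169 = -2366 - 169 = -2535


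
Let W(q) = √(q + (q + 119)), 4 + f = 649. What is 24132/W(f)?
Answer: 24132*√1409/1409 ≈ 642.89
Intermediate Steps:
f = 645 (f = -4 + 649 = 645)
W(q) = √(119 + 2*q) (W(q) = √(q + (119 + q)) = √(119 + 2*q))
24132/W(f) = 24132/(√(119 + 2*645)) = 24132/(√(119 + 1290)) = 24132/(√1409) = 24132*(√1409/1409) = 24132*√1409/1409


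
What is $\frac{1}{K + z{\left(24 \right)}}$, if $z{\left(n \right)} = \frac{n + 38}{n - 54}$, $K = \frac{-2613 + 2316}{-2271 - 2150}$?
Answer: $- \frac{66315}{132596} \approx -0.50013$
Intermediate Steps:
$K = \frac{297}{4421}$ ($K = - \frac{297}{-4421} = \left(-297\right) \left(- \frac{1}{4421}\right) = \frac{297}{4421} \approx 0.067179$)
$z{\left(n \right)} = \frac{38 + n}{-54 + n}$
$\frac{1}{K + z{\left(24 \right)}} = \frac{1}{\frac{297}{4421} + \frac{38 + 24}{-54 + 24}} = \frac{1}{\frac{297}{4421} + \frac{1}{-30} \cdot 62} = \frac{1}{\frac{297}{4421} - \frac{31}{15}} = \frac{1}{- \frac{132596}{66315}} = - \frac{66315}{132596}$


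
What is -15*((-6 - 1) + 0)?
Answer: 105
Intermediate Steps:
-15*((-6 - 1) + 0) = -15*(-7 + 0) = -15*(-7) = 105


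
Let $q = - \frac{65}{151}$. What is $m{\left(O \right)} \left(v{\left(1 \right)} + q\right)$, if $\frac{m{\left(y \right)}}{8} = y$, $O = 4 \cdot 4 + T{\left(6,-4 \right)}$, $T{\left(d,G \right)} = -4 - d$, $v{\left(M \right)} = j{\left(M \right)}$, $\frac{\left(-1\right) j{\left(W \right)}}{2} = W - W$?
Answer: $- \frac{3120}{151} \approx -20.662$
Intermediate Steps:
$j{\left(W \right)} = 0$ ($j{\left(W \right)} = - 2 \left(W - W\right) = \left(-2\right) 0 = 0$)
$v{\left(M \right)} = 0$
$q = - \frac{65}{151}$ ($q = \left(-65\right) \frac{1}{151} = - \frac{65}{151} \approx -0.43046$)
$O = 6$ ($O = 4 \cdot 4 - 10 = 16 - 10 = 6$)
$m{\left(y \right)} = 8 y$
$m{\left(O \right)} \left(v{\left(1 \right)} + q\right) = 8 \cdot 6 \left(0 - \frac{65}{151}\right) = 48 \left(- \frac{65}{151}\right) = - \frac{3120}{151}$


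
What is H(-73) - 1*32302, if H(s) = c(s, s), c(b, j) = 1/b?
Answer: -2358047/73 ≈ -32302.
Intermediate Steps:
H(s) = 1/s
H(-73) - 1*32302 = 1/(-73) - 1*32302 = -1/73 - 32302 = -2358047/73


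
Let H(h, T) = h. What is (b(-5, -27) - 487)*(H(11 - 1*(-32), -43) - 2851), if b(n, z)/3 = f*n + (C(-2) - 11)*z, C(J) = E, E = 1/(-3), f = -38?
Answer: -2810808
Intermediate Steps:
E = -1/3 (E = 1*(-1/3) = -1/3 ≈ -0.33333)
C(J) = -1/3
b(n, z) = -114*n - 34*z (b(n, z) = 3*(-38*n + (-1/3 - 11)*z) = 3*(-38*n - 34*z/3) = -114*n - 34*z)
(b(-5, -27) - 487)*(H(11 - 1*(-32), -43) - 2851) = ((-114*(-5) - 34*(-27)) - 487)*((11 - 1*(-32)) - 2851) = ((570 + 918) - 487)*((11 + 32) - 2851) = (1488 - 487)*(43 - 2851) = 1001*(-2808) = -2810808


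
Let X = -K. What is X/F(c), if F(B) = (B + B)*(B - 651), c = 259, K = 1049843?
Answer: 1049843/203056 ≈ 5.1702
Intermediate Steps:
F(B) = 2*B*(-651 + B) (F(B) = (2*B)*(-651 + B) = 2*B*(-651 + B))
X = -1049843 (X = -1*1049843 = -1049843)
X/F(c) = -1049843*1/(518*(-651 + 259)) = -1049843/(2*259*(-392)) = -1049843/(-203056) = -1049843*(-1/203056) = 1049843/203056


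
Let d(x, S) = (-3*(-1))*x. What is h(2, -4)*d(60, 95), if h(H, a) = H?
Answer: 360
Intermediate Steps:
d(x, S) = 3*x
h(2, -4)*d(60, 95) = 2*(3*60) = 2*180 = 360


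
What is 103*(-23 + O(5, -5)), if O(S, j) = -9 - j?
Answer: -2781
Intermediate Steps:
103*(-23 + O(5, -5)) = 103*(-23 + (-9 - 1*(-5))) = 103*(-23 + (-9 + 5)) = 103*(-23 - 4) = 103*(-27) = -2781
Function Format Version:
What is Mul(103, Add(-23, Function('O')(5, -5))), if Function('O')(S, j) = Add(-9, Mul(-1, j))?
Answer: -2781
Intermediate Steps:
Mul(103, Add(-23, Function('O')(5, -5))) = Mul(103, Add(-23, Add(-9, Mul(-1, -5)))) = Mul(103, Add(-23, Add(-9, 5))) = Mul(103, Add(-23, -4)) = Mul(103, -27) = -2781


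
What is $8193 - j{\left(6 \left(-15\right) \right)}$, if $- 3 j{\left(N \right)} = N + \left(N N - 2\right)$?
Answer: $\frac{32587}{3} \approx 10862.0$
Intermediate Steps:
$j{\left(N \right)} = \frac{2}{3} - \frac{N}{3} - \frac{N^{2}}{3}$ ($j{\left(N \right)} = - \frac{N + \left(N N - 2\right)}{3} = - \frac{N + \left(N^{2} - 2\right)}{3} = - \frac{N + \left(-2 + N^{2}\right)}{3} = - \frac{-2 + N + N^{2}}{3} = \frac{2}{3} - \frac{N}{3} - \frac{N^{2}}{3}$)
$8193 - j{\left(6 \left(-15\right) \right)} = 8193 - \left(\frac{2}{3} - \frac{6 \left(-15\right)}{3} - \frac{\left(6 \left(-15\right)\right)^{2}}{3}\right) = 8193 - \left(\frac{2}{3} - -30 - \frac{\left(-90\right)^{2}}{3}\right) = 8193 - \left(\frac{2}{3} + 30 - 2700\right) = 8193 - - \frac{8008}{3} = 8193 + \frac{8008}{3} = \frac{32587}{3}$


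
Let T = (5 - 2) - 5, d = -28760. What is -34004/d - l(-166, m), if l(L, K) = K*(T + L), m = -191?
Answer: -230704219/7190 ≈ -32087.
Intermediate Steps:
T = -2 (T = 3 - 5 = -2)
l(L, K) = K*(-2 + L)
-34004/d - l(-166, m) = -34004/(-28760) - (-191)*(-2 - 166) = -34004*(-1/28760) - (-191)*(-168) = 8501/7190 - 1*32088 = 8501/7190 - 32088 = -230704219/7190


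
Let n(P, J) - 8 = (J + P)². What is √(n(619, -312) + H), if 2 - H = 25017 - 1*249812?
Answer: √319054 ≈ 564.85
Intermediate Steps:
n(P, J) = 8 + (J + P)²
H = 224797 (H = 2 - (25017 - 1*249812) = 2 - (25017 - 249812) = 2 - 1*(-224795) = 2 + 224795 = 224797)
√(n(619, -312) + H) = √((8 + (-312 + 619)²) + 224797) = √((8 + 307²) + 224797) = √((8 + 94249) + 224797) = √(94257 + 224797) = √319054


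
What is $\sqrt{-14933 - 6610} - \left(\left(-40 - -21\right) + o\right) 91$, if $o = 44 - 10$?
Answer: $-1365 + i \sqrt{21543} \approx -1365.0 + 146.78 i$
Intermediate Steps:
$o = 34$
$\sqrt{-14933 - 6610} - \left(\left(-40 - -21\right) + o\right) 91 = \sqrt{-14933 - 6610} - \left(\left(-40 - -21\right) + 34\right) 91 = \sqrt{-21543} - \left(\left(-40 + 21\right) + 34\right) 91 = i \sqrt{21543} - \left(-19 + 34\right) 91 = i \sqrt{21543} - 15 \cdot 91 = i \sqrt{21543} - 1365 = -1365 + i \sqrt{21543}$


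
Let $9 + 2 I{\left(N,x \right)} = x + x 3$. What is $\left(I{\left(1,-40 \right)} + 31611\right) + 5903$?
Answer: $\frac{74859}{2} \approx 37430.0$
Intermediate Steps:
$I{\left(N,x \right)} = - \frac{9}{2} + 2 x$ ($I{\left(N,x \right)} = - \frac{9}{2} + \frac{x + x 3}{2} = - \frac{9}{2} + \frac{x + 3 x}{2} = - \frac{9}{2} + \frac{4 x}{2} = - \frac{9}{2} + 2 x$)
$\left(I{\left(1,-40 \right)} + 31611\right) + 5903 = \left(\left(- \frac{9}{2} + 2 \left(-40\right)\right) + 31611\right) + 5903 = \left(\left(- \frac{9}{2} - 80\right) + 31611\right) + 5903 = \left(- \frac{169}{2} + 31611\right) + 5903 = \frac{63053}{2} + 5903 = \frac{74859}{2}$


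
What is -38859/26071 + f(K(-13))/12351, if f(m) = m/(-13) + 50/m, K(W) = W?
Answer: -6240282244/4186037973 ≈ -1.4907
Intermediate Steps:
f(m) = 50/m - m/13 (f(m) = m*(-1/13) + 50/m = -m/13 + 50/m = 50/m - m/13)
-38859/26071 + f(K(-13))/12351 = -38859/26071 + (50/(-13) - 1/13*(-13))/12351 = -38859*1/26071 + (50*(-1/13) + 1)*(1/12351) = -38859/26071 + (-50/13 + 1)*(1/12351) = -38859/26071 - 37/13*1/12351 = -38859/26071 - 37/160563 = -6240282244/4186037973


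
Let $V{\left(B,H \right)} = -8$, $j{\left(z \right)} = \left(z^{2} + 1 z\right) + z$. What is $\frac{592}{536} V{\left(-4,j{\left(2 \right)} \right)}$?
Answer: $- \frac{592}{67} \approx -8.8358$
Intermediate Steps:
$j{\left(z \right)} = z^{2} + 2 z$ ($j{\left(z \right)} = \left(z^{2} + z\right) + z = \left(z + z^{2}\right) + z = z^{2} + 2 z$)
$\frac{592}{536} V{\left(-4,j{\left(2 \right)} \right)} = \frac{592}{536} \left(-8\right) = 592 \cdot \frac{1}{536} \left(-8\right) = \frac{74}{67} \left(-8\right) = - \frac{592}{67}$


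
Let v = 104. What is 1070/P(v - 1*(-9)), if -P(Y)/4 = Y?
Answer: -535/226 ≈ -2.3673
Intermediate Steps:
P(Y) = -4*Y
1070/P(v - 1*(-9)) = 1070/((-4*(104 - 1*(-9)))) = 1070/((-4*(104 + 9))) = 1070/((-4*113)) = 1070/(-452) = 1070*(-1/452) = -535/226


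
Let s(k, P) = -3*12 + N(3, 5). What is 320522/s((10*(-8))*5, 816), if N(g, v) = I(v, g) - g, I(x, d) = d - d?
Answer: -320522/39 ≈ -8218.5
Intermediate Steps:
I(x, d) = 0
N(g, v) = -g (N(g, v) = 0 - g = -g)
s(k, P) = -39 (s(k, P) = -3*12 - 1*3 = -36 - 3 = -39)
320522/s((10*(-8))*5, 816) = 320522/(-39) = 320522*(-1/39) = -320522/39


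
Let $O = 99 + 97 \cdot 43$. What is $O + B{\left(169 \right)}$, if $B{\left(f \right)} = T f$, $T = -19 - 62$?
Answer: $-9419$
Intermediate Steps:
$T = -81$ ($T = -19 - 62 = -81$)
$O = 4270$ ($O = 99 + 4171 = 4270$)
$B{\left(f \right)} = - 81 f$
$O + B{\left(169 \right)} = 4270 - 13689 = -9419$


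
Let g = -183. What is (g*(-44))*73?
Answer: 587796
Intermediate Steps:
(g*(-44))*73 = -183*(-44)*73 = 8052*73 = 587796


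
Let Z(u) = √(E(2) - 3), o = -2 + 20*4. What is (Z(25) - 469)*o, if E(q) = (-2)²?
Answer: -36504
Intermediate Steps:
E(q) = 4
o = 78 (o = -2 + 80 = 78)
Z(u) = 1 (Z(u) = √(4 - 3) = √1 = 1)
(Z(25) - 469)*o = (1 - 469)*78 = -468*78 = -36504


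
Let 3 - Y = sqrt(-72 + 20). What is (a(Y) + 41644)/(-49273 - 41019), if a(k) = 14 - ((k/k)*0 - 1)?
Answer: -41659/90292 ≈ -0.46138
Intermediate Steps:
Y = 3 - 2*I*sqrt(13) (Y = 3 - sqrt(-72 + 20) = 3 - sqrt(-52) = 3 - 2*I*sqrt(13) ≈ 3.0 - 7.2111*I)
a(k) = 15 (a(k) = 14 - (1*0 - 1) = 14 - (0 - 1) = 14 - 1*(-1) = 14 + 1 = 15)
(a(Y) + 41644)/(-49273 - 41019) = (15 + 41644)/(-49273 - 41019) = 41659/(-90292) = 41659*(-1/90292) = -41659/90292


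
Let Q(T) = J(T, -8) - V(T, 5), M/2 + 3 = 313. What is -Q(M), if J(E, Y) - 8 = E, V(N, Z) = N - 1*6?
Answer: -14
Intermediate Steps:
M = 620 (M = -6 + 2*313 = -6 + 626 = 620)
V(N, Z) = -6 + N (V(N, Z) = N - 6 = -6 + N)
J(E, Y) = 8 + E
Q(T) = 14 (Q(T) = (8 + T) - (-6 + T) = (8 + T) + (6 - T) = 14)
-Q(M) = -1*14 = -14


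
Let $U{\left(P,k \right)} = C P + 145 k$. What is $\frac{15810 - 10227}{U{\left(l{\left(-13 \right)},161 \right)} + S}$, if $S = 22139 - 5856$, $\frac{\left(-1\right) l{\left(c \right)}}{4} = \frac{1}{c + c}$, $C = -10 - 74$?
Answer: $\frac{72579}{514996} \approx 0.14093$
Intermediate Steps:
$C = -84$
$l{\left(c \right)} = - \frac{2}{c}$ ($l{\left(c \right)} = - \frac{4}{c + c} = - \frac{4}{2 c} = - 4 \frac{1}{2 c} = - \frac{2}{c}$)
$S = 16283$
$U{\left(P,k \right)} = - 84 P + 145 k$
$\frac{15810 - 10227}{U{\left(l{\left(-13 \right)},161 \right)} + S} = \frac{15810 - 10227}{\left(- 84 \left(- \frac{2}{-13}\right) + 145 \cdot 161\right) + 16283} = \frac{5583}{\left(- 84 \left(\left(-2\right) \left(- \frac{1}{13}\right)\right) + 23345\right) + 16283} = \frac{5583}{\left(\left(-84\right) \frac{2}{13} + 23345\right) + 16283} = \frac{5583}{\left(- \frac{168}{13} + 23345\right) + 16283} = \frac{5583}{\frac{303317}{13} + 16283} = \frac{5583}{\frac{514996}{13}} = 5583 \cdot \frac{13}{514996} = \frac{72579}{514996}$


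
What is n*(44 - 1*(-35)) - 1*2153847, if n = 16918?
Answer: -817325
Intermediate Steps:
n*(44 - 1*(-35)) - 1*2153847 = 16918*(44 - 1*(-35)) - 1*2153847 = 16918*(44 + 35) - 2153847 = 16918*79 - 2153847 = 1336522 - 2153847 = -817325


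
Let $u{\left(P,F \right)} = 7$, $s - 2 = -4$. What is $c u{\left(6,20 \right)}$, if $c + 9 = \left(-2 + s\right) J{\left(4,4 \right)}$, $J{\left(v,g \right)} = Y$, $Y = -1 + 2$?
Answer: $-91$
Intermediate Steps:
$s = -2$ ($s = 2 - 4 = -2$)
$Y = 1$
$J{\left(v,g \right)} = 1$
$c = -13$ ($c = -9 + \left(-2 - 2\right) 1 = -9 - 4 = -13$)
$c u{\left(6,20 \right)} = \left(-13\right) 7 = -91$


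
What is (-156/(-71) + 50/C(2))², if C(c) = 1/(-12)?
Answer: 1801493136/5041 ≈ 3.5737e+5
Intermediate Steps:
C(c) = -1/12
(-156/(-71) + 50/C(2))² = (-156/(-71) + 50/(-1/12))² = (-156*(-1/71) + 50*(-12))² = (156/71 - 600)² = (-42444/71)² = 1801493136/5041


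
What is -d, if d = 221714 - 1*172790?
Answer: -48924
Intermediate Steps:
d = 48924 (d = 221714 - 172790 = 48924)
-d = -1*48924 = -48924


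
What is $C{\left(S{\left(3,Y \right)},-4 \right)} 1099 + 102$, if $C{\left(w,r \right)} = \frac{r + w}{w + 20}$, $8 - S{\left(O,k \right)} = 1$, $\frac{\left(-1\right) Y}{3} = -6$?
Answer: $\frac{2017}{9} \approx 224.11$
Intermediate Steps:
$Y = 18$ ($Y = \left(-3\right) \left(-6\right) = 18$)
$S{\left(O,k \right)} = 7$ ($S{\left(O,k \right)} = 8 - 1 = 7$)
$C{\left(w,r \right)} = \frac{r + w}{20 + w}$
$C{\left(S{\left(3,Y \right)},-4 \right)} 1099 + 102 = \frac{-4 + 7}{20 + 7} \cdot 1099 + 102 = \frac{1}{27} \cdot 3 \cdot 1099 + 102 = \frac{1}{9} \cdot 1099 + 102 = \frac{1099}{9} + 102 = \frac{2017}{9}$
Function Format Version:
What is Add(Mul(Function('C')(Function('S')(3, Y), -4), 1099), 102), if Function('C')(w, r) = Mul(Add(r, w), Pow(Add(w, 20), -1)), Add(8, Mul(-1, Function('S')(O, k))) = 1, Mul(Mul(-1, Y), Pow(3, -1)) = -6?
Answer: Rational(2017, 9) ≈ 224.11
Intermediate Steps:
Y = 18 (Y = Mul(-3, -6) = 18)
Function('S')(O, k) = 7 (Function('S')(O, k) = Add(8, Mul(-1, 1)) = Add(8, -1) = 7)
Function('C')(w, r) = Mul(Pow(Add(20, w), -1), Add(r, w)) (Function('C')(w, r) = Mul(Add(r, w), Pow(Add(20, w), -1)) = Mul(Pow(Add(20, w), -1), Add(r, w)))
Add(Mul(Function('C')(Function('S')(3, Y), -4), 1099), 102) = Add(Mul(Mul(Pow(Add(20, 7), -1), Add(-4, 7)), 1099), 102) = Add(Mul(Mul(Pow(27, -1), 3), 1099), 102) = Add(Mul(Mul(Rational(1, 27), 3), 1099), 102) = Add(Mul(Rational(1, 9), 1099), 102) = Add(Rational(1099, 9), 102) = Rational(2017, 9)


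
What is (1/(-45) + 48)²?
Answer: 4661281/2025 ≈ 2301.9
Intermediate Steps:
(1/(-45) + 48)² = (-1/45 + 48)² = (2159/45)² = 4661281/2025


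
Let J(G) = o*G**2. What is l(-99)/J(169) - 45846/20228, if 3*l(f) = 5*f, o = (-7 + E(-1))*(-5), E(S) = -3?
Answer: -125910996/55551145 ≈ -2.2666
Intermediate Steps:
o = 50 (o = (-7 - 3)*(-5) = -10*(-5) = 50)
J(G) = 50*G**2
l(f) = 5*f/3 (l(f) = (5*f)/3 = 5*f/3)
l(-99)/J(169) - 45846/20228 = ((5/3)*(-99))/((50*169**2)) - 45846/20228 = -165/(50*28561) - 45846*1/20228 = -165/1428050 - 22923/10114 = -165*1/1428050 - 22923/10114 = -33/285610 - 22923/10114 = -125910996/55551145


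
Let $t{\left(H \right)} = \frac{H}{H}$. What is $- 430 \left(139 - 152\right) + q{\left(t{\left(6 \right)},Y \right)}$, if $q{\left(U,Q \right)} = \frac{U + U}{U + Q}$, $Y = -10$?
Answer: $\frac{50308}{9} \approx 5589.8$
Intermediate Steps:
$t{\left(H \right)} = 1$
$q{\left(U,Q \right)} = \frac{2 U}{Q + U}$
$- 430 \left(139 - 152\right) + q{\left(t{\left(6 \right)},Y \right)} = - 430 \left(139 - 152\right) + 2 \cdot 1 \frac{1}{-10 + 1} = - 430 \left(139 - 152\right) + 2 \cdot 1 \frac{1}{-9} = \left(-430\right) \left(-13\right) + 2 \cdot 1 \left(- \frac{1}{9}\right) = 5590 - \frac{2}{9} = \frac{50308}{9}$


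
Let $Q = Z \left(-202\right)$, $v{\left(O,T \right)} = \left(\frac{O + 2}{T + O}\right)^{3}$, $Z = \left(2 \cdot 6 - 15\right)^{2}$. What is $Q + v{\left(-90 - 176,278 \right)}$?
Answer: $-12466$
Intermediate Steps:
$Z = 9$ ($Z = \left(12 - 15\right)^{2} = \left(-3\right)^{2} = 9$)
$v{\left(O,T \right)} = \frac{\left(2 + O\right)^{3}}{\left(O + T\right)^{3}}$ ($v{\left(O,T \right)} = \left(\frac{2 + O}{O + T}\right)^{3} = \frac{\left(2 + O\right)^{3}}{\left(O + T\right)^{3}}$)
$Q = -1818$ ($Q = 9 \left(-202\right) = -1818$)
$Q + v{\left(-90 - 176,278 \right)} = -1818 + \frac{\left(2 - 266\right)^{3}}{\left(\left(-90 - 176\right) + 278\right)^{3}} = -1818 + \frac{\left(2 - 266\right)^{3}}{\left(-266 + 278\right)^{3}} = -1818 + \frac{\left(-264\right)^{3}}{1728} = -1818 - 10648 = -12466$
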